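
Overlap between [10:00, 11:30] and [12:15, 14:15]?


0 minutes

Meeting A: 600-690 (in minutes from midnight)
Meeting B: 735-855
Overlap start = max(600, 735) = 735
Overlap end = min(690, 855) = 690
Overlap = max(0, 690 - 735) = 0 min


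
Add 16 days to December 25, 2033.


Start: December 25, 2033
Add 16 days
December 25 → January 1: 31 - 25 + 1 = 7 days (16 - 7 = 9 left)
January 1 + 9 = January 10, 2034

January 10, 2034


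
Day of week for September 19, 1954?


Zeller's congruence:
q=19, m=9, k=54, j=19
h = (19 + ⌊13×10/5⌋ + 54 + ⌊54/4⌋ + ⌊19/4⌋ - 2×19) mod 7
= (19 + 26 + 54 + 13 + 4 - 38) mod 7
= 78 mod 7 = 1
h=1 → Sunday

Sunday


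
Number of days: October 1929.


Month: October (month 10)
October has 31 days

31 days


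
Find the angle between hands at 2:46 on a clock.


167.0°

Hour hand = 2×30 + 46×0.5 = 83.0°
Minute hand = 46×6 = 276°
Difference = |83.0 - 276| = 193.0°
Since > 180°: 360 - 193.0 = 167.0°


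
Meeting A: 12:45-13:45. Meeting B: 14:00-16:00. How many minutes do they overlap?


Meeting A: 765-825 (in minutes from midnight)
Meeting B: 840-960
Overlap start = max(765, 840) = 840
Overlap end = min(825, 960) = 825
Overlap = max(0, 825 - 840) = 0 min

0 minutes


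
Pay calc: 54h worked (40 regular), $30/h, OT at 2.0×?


Regular: 40h × $30 = $1200.00
Overtime: 54 - 40 = 14h
OT pay: 14h × $30 × 2.0 = $840.00
Total = $1200.00 + $840.00 = $2040.00

$2040.00


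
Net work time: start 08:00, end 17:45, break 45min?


9h 0m (540 minutes)

Total time = (17×60+45) - (8×60+0)
= 1065 - 480 = 585 min
Minus break: 585 - 45 = 540 min
= 9h 0m


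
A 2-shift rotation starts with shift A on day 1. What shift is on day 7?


Shifts: A, B
Start: A (index 0)
Day 7: (0 + 7 - 1) mod 2
= 6 mod 2
= 0
Index 0 → shift A

Shift A


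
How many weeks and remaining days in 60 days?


8 weeks 4 days

Weeks: 60 ÷ 7 = 8 remainder 4


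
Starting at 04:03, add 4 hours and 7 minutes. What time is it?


08:10

Start: 243 minutes from midnight
Add: 247 minutes
Total: 490 minutes
Hours: 490 ÷ 60 = 8 remainder 10


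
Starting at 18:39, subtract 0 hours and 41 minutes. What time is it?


17:58

Start: 1119 minutes from midnight
Subtract: 41 minutes
Remaining: 1119 - 41 = 1078
Hours: 17, Minutes: 58


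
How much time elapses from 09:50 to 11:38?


End time in minutes: 11×60 + 38 = 698
Start time in minutes: 9×60 + 50 = 590
Difference = 698 - 590 = 108 minutes
= 1 hours 48 minutes

1h 48m


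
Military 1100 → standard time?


11:00 AM

Hour: 11
11 < 12 → AM


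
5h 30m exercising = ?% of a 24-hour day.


22.9%

Time: 330 minutes
Day: 1440 minutes
Percentage = (330/1440) × 100 ≈ 22.9%


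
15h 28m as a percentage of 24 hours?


0.6444 (64.44%)

Total minutes: 15×60 + 28 = 928
Day = 24×60 = 1440 minutes
Fraction = 928/1440 ≈ 0.6444
As a percentage: 928/1440 × 100 ≈ 64.44%


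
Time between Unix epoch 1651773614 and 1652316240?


Difference = 1652316240 - 1651773614 = 542626 seconds
In hours: 542626 / 3600 ≈ 150.7
In days: 542626 / 86400 ≈ 6.28

542626 seconds (150.7 hours / 6.28 days)


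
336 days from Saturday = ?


Saturday

Start: Saturday (index 5)
(5 + 336) mod 7
= 341 mod 7
= 5
Index 5 → Saturday


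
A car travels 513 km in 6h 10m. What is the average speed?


Distance: 513 km
Time: 6h 10m = 370 min = 370/60 = 37/6 hours
Speed = 513 ÷ (37/6) = 513 × 6 / 37 = 3078/37 ≈ 83.2 km/h

83.2 km/h


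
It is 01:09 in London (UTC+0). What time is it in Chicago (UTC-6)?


19:09 (previous day)

Time difference = UTC-6 - UTC+0 = -6 hours
New hour = (1 -6) mod 24
= -5 mod 24 = 19
Minutes unchanged → 19:09; -5 < 0 → previous day


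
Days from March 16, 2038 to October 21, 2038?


219 days

From March 16, 2038 to October 21, 2038
Rest of March 2038: 31 - 16 = 15
Full months: April 30, May 31, June 30, July 31, August 31, September 30
Days into October 2038: 21
Total = 15 + 30 + 31 + 30 + 31 + 31 + 30 + 21 = 219 days


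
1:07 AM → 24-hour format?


01:07

Input: 1:07 AM
AM hour stays: 1


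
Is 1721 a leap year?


Rules: divisible by 4 AND (not by 100 OR by 400)
1721 ÷ 4 = 430 remainder 1 → not divisible by 4
Not divisible by 4 → not a leap year

No


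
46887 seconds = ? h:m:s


13h 1m 27s

Hours: 46887 ÷ 3600 = 13 remainder 87
Minutes: 87 ÷ 60 = 1 remainder 27
Seconds: 27


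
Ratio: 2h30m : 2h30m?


1:1 (1.00)

Duration 1: 150 minutes
Duration 2: 150 minutes
Ratio = 150:150
GCD = 150
Simplified = 1:1
As a decimal: 1/1 = 1.00


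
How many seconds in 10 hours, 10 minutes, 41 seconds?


36641 seconds

Hours: 10 × 3600 = 36000
Minutes: 10 × 60 = 600
Seconds: 41
Total = 36000 + 600 + 41 = 36641


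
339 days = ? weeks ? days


Weeks: 339 ÷ 7 = 48 remainder 3

48 weeks 3 days


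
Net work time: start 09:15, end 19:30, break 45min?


Total time = (19×60+30) - (9×60+15)
= 1170 - 555 = 615 min
Minus break: 615 - 45 = 570 min
= 9h 30m

9h 30m (570 minutes)


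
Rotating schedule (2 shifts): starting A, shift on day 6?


Shift B

Shifts: A, B
Start: A (index 0)
Day 6: (0 + 6 - 1) mod 2
= 5 mod 2
= 1
Index 1 → shift B


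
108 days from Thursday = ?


Start: Thursday (index 3)
(3 + 108) mod 7
= 111 mod 7
= 6
Index 6 → Sunday

Sunday


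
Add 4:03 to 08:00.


Start: 480 minutes from midnight
Add: 243 minutes
Total: 723 minutes
Hours: 723 ÷ 60 = 12 remainder 3

12:03


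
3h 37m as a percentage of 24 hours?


0.1507 (15.07%)

Total minutes: 3×60 + 37 = 217
Day = 24×60 = 1440 minutes
Fraction = 217/1440 ≈ 0.1507
As a percentage: 217/1440 × 100 ≈ 15.07%


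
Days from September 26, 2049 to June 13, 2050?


From September 26, 2049 to June 13, 2050
Rest of September 2049: 30 - 26 = 4
Full months: October 31, November 30, December 31, January 31, February 2050 28, March 31, April 30, May 31
Days into June 2050: 13
Total = 4 + 31 + 30 + 31 + 31 + 28 + 31 + 30 + 31 + 13 = 260 days

260 days


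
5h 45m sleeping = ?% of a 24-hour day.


24.0%

Time: 345 minutes
Day: 1440 minutes
Percentage = (345/1440) × 100 ≈ 24.0%


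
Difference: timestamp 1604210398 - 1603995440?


214958 seconds (59.7 hours / 2.49 days)

Difference = 1604210398 - 1603995440 = 214958 seconds
In hours: 214958 / 3600 ≈ 59.7
In days: 214958 / 86400 ≈ 2.49


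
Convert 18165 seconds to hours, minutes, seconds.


Hours: 18165 ÷ 3600 = 5 remainder 165
Minutes: 165 ÷ 60 = 2 remainder 45
Seconds: 45

5h 2m 45s


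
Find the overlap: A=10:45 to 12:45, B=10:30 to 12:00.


Meeting A: 645-765 (in minutes from midnight)
Meeting B: 630-720
Overlap start = max(645, 630) = 645
Overlap end = min(765, 720) = 720
Overlap = max(0, 720 - 645) = 75 min

75 minutes


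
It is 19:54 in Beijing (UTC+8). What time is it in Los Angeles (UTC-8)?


03:54

Time difference = UTC-8 - UTC+8 = -16 hours
New hour = (19 -16) mod 24
= 3 mod 24 = 3
Minutes unchanged → 03:54


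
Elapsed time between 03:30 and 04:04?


0h 34m

End time in minutes: 4×60 + 4 = 244
Start time in minutes: 3×60 + 30 = 210
Difference = 244 - 210 = 34 minutes
= 0 hours 34 minutes


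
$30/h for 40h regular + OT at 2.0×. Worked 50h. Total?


Regular: 40h × $30 = $1200.00
Overtime: 50 - 40 = 10h
OT pay: 10h × $30 × 2.0 = $600.00
Total = $1200.00 + $600.00 = $1800.00

$1800.00


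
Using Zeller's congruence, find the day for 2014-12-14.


Zeller's congruence:
q=14, m=12, k=14, j=20
h = (14 + ⌊13×13/5⌋ + 14 + ⌊14/4⌋ + ⌊20/4⌋ - 2×20) mod 7
= (14 + 33 + 14 + 3 + 5 - 40) mod 7
= 29 mod 7 = 1
h=1 → Sunday

Sunday


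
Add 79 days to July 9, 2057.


September 26, 2057

Start: July 9, 2057
Add 79 days
July 9 → August 1: 31 - 9 + 1 = 23 days (79 - 23 = 56 left)
August 1 → September 1: 31 - 1 + 1 = 31 days (56 - 31 = 25 left)
September 1 + 25 = September 26, 2057


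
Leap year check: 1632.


Yes

Rules: divisible by 4 AND (not by 100 OR by 400)
1632 ÷ 4 = 408 exactly → divisible by 4
1632 ÷ 100 = 16 remainder 32 → not divisible by 100
Divisible by 4 but not by 100 → leap year


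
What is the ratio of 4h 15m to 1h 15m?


17:5 (3.40)

Duration 1: 255 minutes
Duration 2: 75 minutes
Ratio = 255:75
GCD = 15
Simplified = 17:5
As a decimal: 17/5 = 3.40


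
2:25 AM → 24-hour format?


Input: 2:25 AM
AM hour stays: 2

02:25


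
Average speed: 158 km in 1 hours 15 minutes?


Distance: 158 km
Time: 1h 15m = 75 min = 75/60 = 5/4 hours
Speed = 158 ÷ (5/4) = 158 × 4 / 5 = 632/5 = 126.4 km/h

126.4 km/h


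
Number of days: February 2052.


29 days

Month: February (month 2)
February: 28 or 29 (leap year)
2052 leap year? Yes


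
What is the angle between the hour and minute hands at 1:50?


115.0°

Hour hand = 1×30 + 50×0.5 = 55.0°
Minute hand = 50×6 = 300°
Difference = |55.0 - 300| = 245.0°
Since > 180°: 360 - 245.0 = 115.0°


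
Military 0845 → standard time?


8:45 AM

Hour: 8
8 < 12 → AM


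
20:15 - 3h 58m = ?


Start: 1215 minutes from midnight
Subtract: 238 minutes
Remaining: 1215 - 238 = 977
Hours: 16, Minutes: 17

16:17


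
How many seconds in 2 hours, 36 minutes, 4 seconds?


9364 seconds

Hours: 2 × 3600 = 7200
Minutes: 36 × 60 = 2160
Seconds: 4
Total = 7200 + 2160 + 4 = 9364


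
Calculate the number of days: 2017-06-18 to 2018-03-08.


From June 18, 2017 to March 8, 2018
Rest of June 2017: 30 - 18 = 12
Full months: July 31, August 31, September 30, October 31, November 30, December 31, January 31, February 2018 28
Days into March 2018: 8
Total = 12 + 31 + 31 + 30 + 31 + 30 + 31 + 31 + 28 + 8 = 263 days

263 days


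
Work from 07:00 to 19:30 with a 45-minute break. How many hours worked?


11h 45m (705 minutes)

Total time = (19×60+30) - (7×60+0)
= 1170 - 420 = 750 min
Minus break: 750 - 45 = 705 min
= 11h 45m


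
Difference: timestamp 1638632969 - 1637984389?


Difference = 1638632969 - 1637984389 = 648580 seconds
In hours: 648580 / 3600 ≈ 180.2
In days: 648580 / 86400 ≈ 7.51

648580 seconds (180.2 hours / 7.51 days)


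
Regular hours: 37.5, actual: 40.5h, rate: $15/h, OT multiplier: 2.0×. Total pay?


$652.50

Regular: 37.5h × $15 = $562.50
Overtime: 40.5 - 37.5 = 3.0h
OT pay: 3.0h × $15 × 2.0 = $90.00
Total = $562.50 + $90.00 = $652.50


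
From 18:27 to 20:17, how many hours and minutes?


1h 50m

End time in minutes: 20×60 + 17 = 1217
Start time in minutes: 18×60 + 27 = 1107
Difference = 1217 - 1107 = 110 minutes
= 1 hours 50 minutes


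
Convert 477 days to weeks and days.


Weeks: 477 ÷ 7 = 68 remainder 1

68 weeks 1 days


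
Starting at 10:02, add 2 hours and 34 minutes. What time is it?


12:36

Start: 602 minutes from midnight
Add: 154 minutes
Total: 756 minutes
Hours: 756 ÷ 60 = 12 remainder 36


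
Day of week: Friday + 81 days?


Start: Friday (index 4)
(4 + 81) mod 7
= 85 mod 7
= 1
Index 1 → Tuesday

Tuesday


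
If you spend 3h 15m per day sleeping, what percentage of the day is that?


Time: 195 minutes
Day: 1440 minutes
Percentage = (195/1440) × 100 ≈ 13.5%

13.5%


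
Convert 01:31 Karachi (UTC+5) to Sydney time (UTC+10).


Time difference = UTC+10 - UTC+5 = +5 hours
New hour = (1 + 5) mod 24
= 6 mod 24 = 6
Minutes unchanged → 06:31

06:31


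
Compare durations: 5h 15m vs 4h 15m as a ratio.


21:17 (1.24)

Duration 1: 315 minutes
Duration 2: 255 minutes
Ratio = 315:255
GCD = 15
Simplified = 21:17
As a decimal: 21/17 ≈ 1.24


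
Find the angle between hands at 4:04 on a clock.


Hour hand = 4×30 + 4×0.5 = 122.0°
Minute hand = 4×6 = 24°
Difference = |122.0 - 24| = 98.0°

98.0°


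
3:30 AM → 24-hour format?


Input: 3:30 AM
AM hour stays: 3

03:30


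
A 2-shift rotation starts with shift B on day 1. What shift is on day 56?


Shift A

Shifts: A, B
Start: B (index 1)
Day 56: (1 + 56 - 1) mod 2
= 56 mod 2
= 0
Index 0 → shift A


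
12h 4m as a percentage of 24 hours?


0.5028 (50.28%)

Total minutes: 12×60 + 4 = 724
Day = 24×60 = 1440 minutes
Fraction = 724/1440 ≈ 0.5028
As a percentage: 724/1440 × 100 ≈ 50.28%


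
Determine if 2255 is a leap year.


No

Rules: divisible by 4 AND (not by 100 OR by 400)
2255 ÷ 4 = 563 remainder 3 → not divisible by 4
Not divisible by 4 → not a leap year


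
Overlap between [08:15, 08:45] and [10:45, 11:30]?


0 minutes

Meeting A: 495-525 (in minutes from midnight)
Meeting B: 645-690
Overlap start = max(495, 645) = 645
Overlap end = min(525, 690) = 525
Overlap = max(0, 525 - 645) = 0 min


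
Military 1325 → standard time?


Hour: 13
13 - 12 = 1 → PM

1:25 PM


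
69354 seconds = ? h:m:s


Hours: 69354 ÷ 3600 = 19 remainder 954
Minutes: 954 ÷ 60 = 15 remainder 54
Seconds: 54

19h 15m 54s


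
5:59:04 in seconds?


Hours: 5 × 3600 = 18000
Minutes: 59 × 60 = 3540
Seconds: 4
Total = 18000 + 3540 + 4 = 21544

21544 seconds


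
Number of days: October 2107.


Month: October (month 10)
October has 31 days

31 days


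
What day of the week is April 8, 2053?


Zeller's congruence:
q=8, m=4, k=53, j=20
h = (8 + ⌊13×5/5⌋ + 53 + ⌊53/4⌋ + ⌊20/4⌋ - 2×20) mod 7
= (8 + 13 + 53 + 13 + 5 - 40) mod 7
= 52 mod 7 = 3
h=3 → Tuesday

Tuesday


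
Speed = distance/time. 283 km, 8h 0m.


Distance: 283 km
Time: 8 hours
Speed = 283 / 8 ≈ 35.4 km/h

35.4 km/h


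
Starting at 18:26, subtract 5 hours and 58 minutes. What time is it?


Start: 1106 minutes from midnight
Subtract: 358 minutes
Remaining: 1106 - 358 = 748
Hours: 12, Minutes: 28

12:28


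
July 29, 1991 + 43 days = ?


September 10, 1991

Start: July 29, 1991
Add 43 days
July 29 → August 1: 31 - 29 + 1 = 3 days (43 - 3 = 40 left)
August 1 → September 1: 31 - 1 + 1 = 31 days (40 - 31 = 9 left)
September 1 + 9 = September 10, 1991


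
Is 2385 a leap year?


Rules: divisible by 4 AND (not by 100 OR by 400)
2385 ÷ 4 = 596 remainder 1 → not divisible by 4
Not divisible by 4 → not a leap year

No


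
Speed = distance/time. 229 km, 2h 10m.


Distance: 229 km
Time: 2h 10m = 130 min = 130/60 = 13/6 hours
Speed = 229 ÷ (13/6) = 229 × 6 / 13 = 1374/13 ≈ 105.7 km/h

105.7 km/h


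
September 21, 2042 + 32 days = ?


October 23, 2042

Start: September 21, 2042
Add 32 days
September 21 → October 1: 30 - 21 + 1 = 10 days (32 - 10 = 22 left)
October 1 + 22 = October 23, 2042


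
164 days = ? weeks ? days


Weeks: 164 ÷ 7 = 23 remainder 3

23 weeks 3 days


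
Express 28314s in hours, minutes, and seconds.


7h 51m 54s

Hours: 28314 ÷ 3600 = 7 remainder 3114
Minutes: 3114 ÷ 60 = 51 remainder 54
Seconds: 54


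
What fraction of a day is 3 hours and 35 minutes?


0.1493 (14.93%)

Total minutes: 3×60 + 35 = 215
Day = 24×60 = 1440 minutes
Fraction = 215/1440 ≈ 0.1493
As a percentage: 215/1440 × 100 ≈ 14.93%


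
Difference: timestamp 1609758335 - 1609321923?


436412 seconds (121.2 hours / 5.05 days)

Difference = 1609758335 - 1609321923 = 436412 seconds
In hours: 436412 / 3600 ≈ 121.2
In days: 436412 / 86400 ≈ 5.05


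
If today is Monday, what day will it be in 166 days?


Start: Monday (index 0)
(0 + 166) mod 7
= 166 mod 7
= 5
Index 5 → Saturday

Saturday


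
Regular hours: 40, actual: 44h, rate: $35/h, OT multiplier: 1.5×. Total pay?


$1610.00

Regular: 40h × $35 = $1400.00
Overtime: 44 - 40 = 4h
OT pay: 4h × $35 × 1.5 = $210.00
Total = $1400.00 + $210.00 = $1610.00


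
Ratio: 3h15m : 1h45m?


13:7 (1.86)

Duration 1: 195 minutes
Duration 2: 105 minutes
Ratio = 195:105
GCD = 15
Simplified = 13:7
As a decimal: 13/7 ≈ 1.86


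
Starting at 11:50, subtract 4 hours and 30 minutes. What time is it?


07:20

Start: 710 minutes from midnight
Subtract: 270 minutes
Remaining: 710 - 270 = 440
Hours: 7, Minutes: 20


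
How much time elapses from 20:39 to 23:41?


3h 2m

End time in minutes: 23×60 + 41 = 1421
Start time in minutes: 20×60 + 39 = 1239
Difference = 1421 - 1239 = 182 minutes
= 3 hours 2 minutes


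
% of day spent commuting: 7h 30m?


31.3%

Time: 450 minutes
Day: 1440 minutes
Percentage = (450/1440) × 100 ≈ 31.3%


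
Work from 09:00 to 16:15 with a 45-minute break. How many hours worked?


Total time = (16×60+15) - (9×60+0)
= 975 - 540 = 435 min
Minus break: 435 - 45 = 390 min
= 6h 30m

6h 30m (390 minutes)


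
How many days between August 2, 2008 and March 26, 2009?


From August 2, 2008 to March 26, 2009
Rest of August 2008: 31 - 2 = 29
Full months: September 30, October 31, November 30, December 31, January 31, February 2009 28
Days into March 2009: 26
Total = 29 + 30 + 31 + 30 + 31 + 31 + 28 + 26 = 236 days

236 days


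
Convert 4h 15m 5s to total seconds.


Hours: 4 × 3600 = 14400
Minutes: 15 × 60 = 900
Seconds: 5
Total = 14400 + 900 + 5 = 15305

15305 seconds


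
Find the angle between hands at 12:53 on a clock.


68.5°

Hour hand (12 ≡ 0 on the dial): 0×30 + 53×0.5 = 26.5°
Minute hand = 53×6 = 318°
Difference = |26.5 - 318| = 291.5°
Since > 180°: 360 - 291.5 = 68.5°


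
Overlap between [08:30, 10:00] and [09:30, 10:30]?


Meeting A: 510-600 (in minutes from midnight)
Meeting B: 570-630
Overlap start = max(510, 570) = 570
Overlap end = min(600, 630) = 600
Overlap = max(0, 600 - 570) = 30 min

30 minutes


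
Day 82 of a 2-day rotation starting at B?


Shift A

Shifts: A, B
Start: B (index 1)
Day 82: (1 + 82 - 1) mod 2
= 82 mod 2
= 0
Index 0 → shift A


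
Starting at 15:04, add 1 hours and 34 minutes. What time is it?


Start: 904 minutes from midnight
Add: 94 minutes
Total: 998 minutes
Hours: 998 ÷ 60 = 16 remainder 38

16:38


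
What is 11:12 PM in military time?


23:12

Input: 11:12 PM
PM: 11 + 12 = 23


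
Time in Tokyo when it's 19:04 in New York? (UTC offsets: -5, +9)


09:04 (next day)

Time difference = UTC+9 - UTC-5 = +14 hours
New hour = (19 + 14) mod 24
= 33 mod 24 = 9
Minutes unchanged → 09:04; 33 ≥ 24 → next day


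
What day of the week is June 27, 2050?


Zeller's congruence:
q=27, m=6, k=50, j=20
h = (27 + ⌊13×7/5⌋ + 50 + ⌊50/4⌋ + ⌊20/4⌋ - 2×20) mod 7
= (27 + 18 + 50 + 12 + 5 - 40) mod 7
= 72 mod 7 = 2
h=2 → Monday

Monday


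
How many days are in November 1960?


30 days

Month: November (month 11)
November has 30 days


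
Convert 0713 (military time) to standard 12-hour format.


Hour: 7
7 < 12 → AM

7:13 AM


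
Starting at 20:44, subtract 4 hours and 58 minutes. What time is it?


15:46

Start: 1244 minutes from midnight
Subtract: 298 minutes
Remaining: 1244 - 298 = 946
Hours: 15, Minutes: 46


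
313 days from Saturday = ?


Thursday

Start: Saturday (index 5)
(5 + 313) mod 7
= 318 mod 7
= 3
Index 3 → Thursday


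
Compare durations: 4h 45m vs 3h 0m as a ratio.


Duration 1: 285 minutes
Duration 2: 180 minutes
Ratio = 285:180
GCD = 15
Simplified = 19:12
As a decimal: 19/12 ≈ 1.58

19:12 (1.58)


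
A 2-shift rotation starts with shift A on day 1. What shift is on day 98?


Shift B

Shifts: A, B
Start: A (index 0)
Day 98: (0 + 98 - 1) mod 2
= 97 mod 2
= 1
Index 1 → shift B


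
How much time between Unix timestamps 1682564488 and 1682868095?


303607 seconds (84.3 hours / 3.51 days)

Difference = 1682868095 - 1682564488 = 303607 seconds
In hours: 303607 / 3600 ≈ 84.3
In days: 303607 / 86400 ≈ 3.51


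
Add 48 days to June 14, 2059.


Start: June 14, 2059
Add 48 days
June 14 → July 1: 30 - 14 + 1 = 17 days (48 - 17 = 31 left)
July 1 → August 1: 31 - 1 + 1 = 31 days (31 - 31 = 0 left)
Land exactly on August 1, 2059

August 1, 2059


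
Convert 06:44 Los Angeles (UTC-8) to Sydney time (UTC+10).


00:44 (next day)

Time difference = UTC+10 - UTC-8 = +18 hours
New hour = (6 + 18) mod 24
= 24 mod 24 = 0
Minutes unchanged → 00:44; 24 ≥ 24 → next day


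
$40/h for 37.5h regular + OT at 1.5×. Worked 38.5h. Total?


$1560.00

Regular: 37.5h × $40 = $1500.00
Overtime: 38.5 - 37.5 = 1.0h
OT pay: 1.0h × $40 × 1.5 = $60.00
Total = $1500.00 + $60.00 = $1560.00


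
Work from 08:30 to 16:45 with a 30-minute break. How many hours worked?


7h 45m (465 minutes)

Total time = (16×60+45) - (8×60+30)
= 1005 - 510 = 495 min
Minus break: 495 - 30 = 465 min
= 7h 45m


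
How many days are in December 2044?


31 days

Month: December (month 12)
December has 31 days


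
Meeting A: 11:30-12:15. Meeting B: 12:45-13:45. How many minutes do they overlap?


0 minutes

Meeting A: 690-735 (in minutes from midnight)
Meeting B: 765-825
Overlap start = max(690, 765) = 765
Overlap end = min(735, 825) = 735
Overlap = max(0, 735 - 765) = 0 min


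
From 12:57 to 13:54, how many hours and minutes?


0h 57m

End time in minutes: 13×60 + 54 = 834
Start time in minutes: 12×60 + 57 = 777
Difference = 834 - 777 = 57 minutes
= 0 hours 57 minutes


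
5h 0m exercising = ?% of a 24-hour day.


Time: 300 minutes
Day: 1440 minutes
Percentage = (300/1440) × 100 ≈ 20.8%

20.8%


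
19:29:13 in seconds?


Hours: 19 × 3600 = 68400
Minutes: 29 × 60 = 1740
Seconds: 13
Total = 68400 + 1740 + 13 = 70153

70153 seconds


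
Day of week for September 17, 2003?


Wednesday

Zeller's congruence:
q=17, m=9, k=3, j=20
h = (17 + ⌊13×10/5⌋ + 3 + ⌊3/4⌋ + ⌊20/4⌋ - 2×20) mod 7
= (17 + 26 + 3 + 0 + 5 - 40) mod 7
= 11 mod 7 = 4
h=4 → Wednesday


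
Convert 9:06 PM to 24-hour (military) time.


21:06

Input: 9:06 PM
PM: 9 + 12 = 21


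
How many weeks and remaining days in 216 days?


Weeks: 216 ÷ 7 = 30 remainder 6

30 weeks 6 days


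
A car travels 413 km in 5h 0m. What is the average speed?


82.6 km/h

Distance: 413 km
Time: 5 hours
Speed = 413 / 5 = 82.6 km/h


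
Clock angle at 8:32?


64.0°

Hour hand = 8×30 + 32×0.5 = 256.0°
Minute hand = 32×6 = 192°
Difference = |256.0 - 192| = 64.0°


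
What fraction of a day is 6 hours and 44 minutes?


0.2806 (28.06%)

Total minutes: 6×60 + 44 = 404
Day = 24×60 = 1440 minutes
Fraction = 404/1440 ≈ 0.2806
As a percentage: 404/1440 × 100 ≈ 28.06%


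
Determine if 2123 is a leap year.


Rules: divisible by 4 AND (not by 100 OR by 400)
2123 ÷ 4 = 530 remainder 3 → not divisible by 4
Not divisible by 4 → not a leap year

No


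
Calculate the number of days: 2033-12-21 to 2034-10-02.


285 days

From December 21, 2033 to October 2, 2034
Rest of December 2033: 31 - 21 = 10
Full months: January 31, February 2034 28, March 31, April 30, May 31, June 30, July 31, August 31, September 30
Days into October 2034: 2
Total = 10 + 31 + 28 + 31 + 30 + 31 + 30 + 31 + 31 + 30 + 2 = 285 days


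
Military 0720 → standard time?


Hour: 7
7 < 12 → AM

7:20 AM


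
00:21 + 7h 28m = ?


Start: 21 minutes from midnight
Add: 448 minutes
Total: 469 minutes
Hours: 469 ÷ 60 = 7 remainder 49

07:49


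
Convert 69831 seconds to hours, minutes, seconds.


19h 23m 51s

Hours: 69831 ÷ 3600 = 19 remainder 1431
Minutes: 1431 ÷ 60 = 23 remainder 51
Seconds: 51


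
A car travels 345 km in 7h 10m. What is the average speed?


Distance: 345 km
Time: 7h 10m = 430 min = 430/60 = 43/6 hours
Speed = 345 ÷ (43/6) = 345 × 6 / 43 = 2070/43 ≈ 48.1 km/h

48.1 km/h


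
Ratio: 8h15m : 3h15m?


33:13 (2.54)

Duration 1: 495 minutes
Duration 2: 195 minutes
Ratio = 495:195
GCD = 15
Simplified = 33:13
As a decimal: 33/13 ≈ 2.54


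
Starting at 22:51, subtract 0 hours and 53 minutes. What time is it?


21:58

Start: 1371 minutes from midnight
Subtract: 53 minutes
Remaining: 1371 - 53 = 1318
Hours: 21, Minutes: 58


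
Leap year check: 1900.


No

Rules: divisible by 4 AND (not by 100 OR by 400)
1900 ÷ 4 = 475 exactly → divisible by 4
1900 ÷ 100 = 19 exactly → divisible by 100
1900 ÷ 400 = 4 remainder 300 → not divisible by 400
Divisible by 100 but not by 400 → not a leap year


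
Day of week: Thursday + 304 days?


Start: Thursday (index 3)
(3 + 304) mod 7
= 307 mod 7
= 6
Index 6 → Sunday

Sunday


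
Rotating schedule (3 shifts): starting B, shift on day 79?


Shift B

Shifts: A, B, C
Start: B (index 1)
Day 79: (1 + 79 - 1) mod 3
= 79 mod 3
= 1
Index 1 → shift B


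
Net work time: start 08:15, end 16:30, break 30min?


7h 45m (465 minutes)

Total time = (16×60+30) - (8×60+15)
= 990 - 495 = 495 min
Minus break: 495 - 30 = 465 min
= 7h 45m


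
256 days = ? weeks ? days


Weeks: 256 ÷ 7 = 36 remainder 4

36 weeks 4 days


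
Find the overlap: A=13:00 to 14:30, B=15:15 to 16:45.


0 minutes

Meeting A: 780-870 (in minutes from midnight)
Meeting B: 915-1005
Overlap start = max(780, 915) = 915
Overlap end = min(870, 1005) = 870
Overlap = max(0, 870 - 915) = 0 min


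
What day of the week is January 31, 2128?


Zeller's congruence:
q=31, m=13, k=27, j=21
h = (31 + ⌊13×14/5⌋ + 27 + ⌊27/4⌋ + ⌊21/4⌋ - 2×21) mod 7
= (31 + 36 + 27 + 6 + 5 - 42) mod 7
= 63 mod 7 = 0
h=0 → Saturday

Saturday


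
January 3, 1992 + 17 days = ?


Start: January 3, 1992
Add 17 days
January 3 + 17 = January 20, 1992

January 20, 1992


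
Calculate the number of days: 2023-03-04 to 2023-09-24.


204 days

From March 4, 2023 to September 24, 2023
Rest of March 2023: 31 - 4 = 27
Full months: April 30, May 31, June 30, July 31, August 31
Days into September 2023: 24
Total = 27 + 30 + 31 + 30 + 31 + 31 + 24 = 204 days


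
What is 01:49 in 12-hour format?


Hour: 1
1 < 12 → AM

1:49 AM


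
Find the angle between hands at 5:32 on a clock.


Hour hand = 5×30 + 32×0.5 = 166.0°
Minute hand = 32×6 = 192°
Difference = |166.0 - 192| = 26.0°

26.0°


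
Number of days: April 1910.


Month: April (month 4)
April has 30 days

30 days


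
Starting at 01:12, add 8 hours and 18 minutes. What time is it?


Start: 72 minutes from midnight
Add: 498 minutes
Total: 570 minutes
Hours: 570 ÷ 60 = 9 remainder 30

09:30


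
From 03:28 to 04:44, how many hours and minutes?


1h 16m

End time in minutes: 4×60 + 44 = 284
Start time in minutes: 3×60 + 28 = 208
Difference = 284 - 208 = 76 minutes
= 1 hours 16 minutes


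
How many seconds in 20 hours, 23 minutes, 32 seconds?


73412 seconds

Hours: 20 × 3600 = 72000
Minutes: 23 × 60 = 1380
Seconds: 32
Total = 72000 + 1380 + 32 = 73412


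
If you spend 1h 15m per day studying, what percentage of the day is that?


Time: 75 minutes
Day: 1440 minutes
Percentage = (75/1440) × 100 ≈ 5.2%

5.2%


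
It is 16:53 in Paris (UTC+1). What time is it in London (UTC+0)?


Time difference = UTC+0 - UTC+1 = -1 hours
New hour = (16 -1) mod 24
= 15 mod 24 = 15
Minutes unchanged → 15:53

15:53


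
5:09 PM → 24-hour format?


Input: 5:09 PM
PM: 5 + 12 = 17

17:09


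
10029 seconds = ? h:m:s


Hours: 10029 ÷ 3600 = 2 remainder 2829
Minutes: 2829 ÷ 60 = 47 remainder 9
Seconds: 9

2h 47m 9s


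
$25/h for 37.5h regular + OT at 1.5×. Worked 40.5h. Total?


$1050.00

Regular: 37.5h × $25 = $937.50
Overtime: 40.5 - 37.5 = 3.0h
OT pay: 3.0h × $25 × 1.5 = $112.50
Total = $937.50 + $112.50 = $1050.00


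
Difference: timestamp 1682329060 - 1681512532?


816528 seconds (226.8 hours / 9.45 days)

Difference = 1682329060 - 1681512532 = 816528 seconds
In hours: 816528 / 3600 ≈ 226.8
In days: 816528 / 86400 ≈ 9.45


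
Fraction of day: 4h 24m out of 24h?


0.1833 (18.33%)

Total minutes: 4×60 + 24 = 264
Day = 24×60 = 1440 minutes
Fraction = 264/1440 ≈ 0.1833
As a percentage: 264/1440 × 100 ≈ 18.33%


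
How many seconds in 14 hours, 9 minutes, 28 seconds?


Hours: 14 × 3600 = 50400
Minutes: 9 × 60 = 540
Seconds: 28
Total = 50400 + 540 + 28 = 50968

50968 seconds


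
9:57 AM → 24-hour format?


09:57

Input: 9:57 AM
AM hour stays: 9


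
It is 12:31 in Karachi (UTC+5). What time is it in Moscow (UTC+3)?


10:31

Time difference = UTC+3 - UTC+5 = -2 hours
New hour = (12 -2) mod 24
= 10 mod 24 = 10
Minutes unchanged → 10:31


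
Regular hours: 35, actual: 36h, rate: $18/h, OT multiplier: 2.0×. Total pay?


$666.00

Regular: 35h × $18 = $630.00
Overtime: 36 - 35 = 1h
OT pay: 1h × $18 × 2.0 = $36.00
Total = $630.00 + $36.00 = $666.00


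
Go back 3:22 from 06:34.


03:12

Start: 394 minutes from midnight
Subtract: 202 minutes
Remaining: 394 - 202 = 192
Hours: 3, Minutes: 12


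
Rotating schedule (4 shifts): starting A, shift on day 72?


Shifts: A, B, C, D
Start: A (index 0)
Day 72: (0 + 72 - 1) mod 4
= 71 mod 4
= 3
Index 3 → shift D

Shift D


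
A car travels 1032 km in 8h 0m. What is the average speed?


129.0 km/h

Distance: 1032 km
Time: 8 hours
Speed = 1032 / 8 = 129.0 km/h


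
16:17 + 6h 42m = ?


Start: 977 minutes from midnight
Add: 402 minutes
Total: 1379 minutes
Hours: 1379 ÷ 60 = 22 remainder 59

22:59


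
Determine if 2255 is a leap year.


Rules: divisible by 4 AND (not by 100 OR by 400)
2255 ÷ 4 = 563 remainder 3 → not divisible by 4
Not divisible by 4 → not a leap year

No


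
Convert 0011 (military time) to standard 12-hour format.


12:11 AM

Hour: 0
0 → 12 AM (midnight)


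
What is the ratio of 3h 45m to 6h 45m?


Duration 1: 225 minutes
Duration 2: 405 minutes
Ratio = 225:405
GCD = 45
Simplified = 5:9
As a decimal: 5/9 ≈ 0.56

5:9 (0.56)


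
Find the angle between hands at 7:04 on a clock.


Hour hand = 7×30 + 4×0.5 = 212.0°
Minute hand = 4×6 = 24°
Difference = |212.0 - 24| = 188.0°
Since > 180°: 360 - 188.0 = 172.0°

172.0°


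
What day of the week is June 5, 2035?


Zeller's congruence:
q=5, m=6, k=35, j=20
h = (5 + ⌊13×7/5⌋ + 35 + ⌊35/4⌋ + ⌊20/4⌋ - 2×20) mod 7
= (5 + 18 + 35 + 8 + 5 - 40) mod 7
= 31 mod 7 = 3
h=3 → Tuesday

Tuesday


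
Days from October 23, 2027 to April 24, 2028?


184 days

From October 23, 2027 to April 24, 2028
Rest of October 2027: 31 - 23 = 8
Full months: November 30, December 31, January 31, February 2028 29, March 31
Days into April 2028: 24
Total = 8 + 30 + 31 + 31 + 29 + 31 + 24 = 184 days


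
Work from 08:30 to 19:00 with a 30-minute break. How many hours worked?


10h 0m (600 minutes)

Total time = (19×60+0) - (8×60+30)
= 1140 - 510 = 630 min
Minus break: 630 - 30 = 600 min
= 10h 0m


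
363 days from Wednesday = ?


Tuesday

Start: Wednesday (index 2)
(2 + 363) mod 7
= 365 mod 7
= 1
Index 1 → Tuesday


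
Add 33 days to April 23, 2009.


Start: April 23, 2009
Add 33 days
April 23 → May 1: 30 - 23 + 1 = 8 days (33 - 8 = 25 left)
May 1 + 25 = May 26, 2009

May 26, 2009


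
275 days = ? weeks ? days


39 weeks 2 days

Weeks: 275 ÷ 7 = 39 remainder 2


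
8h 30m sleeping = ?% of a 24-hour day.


Time: 510 minutes
Day: 1440 minutes
Percentage = (510/1440) × 100 ≈ 35.4%

35.4%


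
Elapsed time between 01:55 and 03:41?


1h 46m

End time in minutes: 3×60 + 41 = 221
Start time in minutes: 1×60 + 55 = 115
Difference = 221 - 115 = 106 minutes
= 1 hours 46 minutes


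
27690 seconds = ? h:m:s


Hours: 27690 ÷ 3600 = 7 remainder 2490
Minutes: 2490 ÷ 60 = 41 remainder 30
Seconds: 30

7h 41m 30s


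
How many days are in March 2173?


31 days

Month: March (month 3)
March has 31 days


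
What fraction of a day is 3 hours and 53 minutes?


Total minutes: 3×60 + 53 = 233
Day = 24×60 = 1440 minutes
Fraction = 233/1440 ≈ 0.1618
As a percentage: 233/1440 × 100 ≈ 16.18%

0.1618 (16.18%)


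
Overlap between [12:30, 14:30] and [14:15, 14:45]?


15 minutes

Meeting A: 750-870 (in minutes from midnight)
Meeting B: 855-885
Overlap start = max(750, 855) = 855
Overlap end = min(870, 885) = 870
Overlap = max(0, 870 - 855) = 15 min


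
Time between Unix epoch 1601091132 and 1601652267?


561135 seconds (155.9 hours / 6.49 days)

Difference = 1601652267 - 1601091132 = 561135 seconds
In hours: 561135 / 3600 ≈ 155.9
In days: 561135 / 86400 ≈ 6.49


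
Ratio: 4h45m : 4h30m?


19:18 (1.06)

Duration 1: 285 minutes
Duration 2: 270 minutes
Ratio = 285:270
GCD = 15
Simplified = 19:18
As a decimal: 19/18 ≈ 1.06


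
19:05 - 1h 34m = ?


Start: 1145 minutes from midnight
Subtract: 94 minutes
Remaining: 1145 - 94 = 1051
Hours: 17, Minutes: 31

17:31


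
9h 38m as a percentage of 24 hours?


0.4014 (40.14%)

Total minutes: 9×60 + 38 = 578
Day = 24×60 = 1440 minutes
Fraction = 578/1440 ≈ 0.4014
As a percentage: 578/1440 × 100 ≈ 40.14%


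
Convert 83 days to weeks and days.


Weeks: 83 ÷ 7 = 11 remainder 6

11 weeks 6 days


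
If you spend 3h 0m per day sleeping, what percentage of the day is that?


Time: 180 minutes
Day: 1440 minutes
Percentage = (180/1440) × 100 = 12.5%

12.5%


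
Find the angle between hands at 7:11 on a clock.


149.5°

Hour hand = 7×30 + 11×0.5 = 215.5°
Minute hand = 11×6 = 66°
Difference = |215.5 - 66| = 149.5°


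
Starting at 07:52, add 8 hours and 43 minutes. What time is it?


Start: 472 minutes from midnight
Add: 523 minutes
Total: 995 minutes
Hours: 995 ÷ 60 = 16 remainder 35

16:35


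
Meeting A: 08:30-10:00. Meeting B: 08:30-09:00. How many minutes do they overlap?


30 minutes

Meeting A: 510-600 (in minutes from midnight)
Meeting B: 510-540
Overlap start = max(510, 510) = 510
Overlap end = min(600, 540) = 540
Overlap = max(0, 540 - 510) = 30 min


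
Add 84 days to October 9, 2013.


Start: October 9, 2013
Add 84 days
October 9 → November 1: 31 - 9 + 1 = 23 days (84 - 23 = 61 left)
November 1 → December 1: 30 - 1 + 1 = 30 days (61 - 30 = 31 left)
December 1 → January 1: 31 - 1 + 1 = 31 days (31 - 31 = 0 left)
Land exactly on January 1, 2014

January 1, 2014


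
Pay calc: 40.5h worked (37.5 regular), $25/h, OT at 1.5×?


Regular: 37.5h × $25 = $937.50
Overtime: 40.5 - 37.5 = 3.0h
OT pay: 3.0h × $25 × 1.5 = $112.50
Total = $937.50 + $112.50 = $1050.00

$1050.00


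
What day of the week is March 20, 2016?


Sunday

Zeller's congruence:
q=20, m=3, k=16, j=20
h = (20 + ⌊13×4/5⌋ + 16 + ⌊16/4⌋ + ⌊20/4⌋ - 2×20) mod 7
= (20 + 10 + 16 + 4 + 5 - 40) mod 7
= 15 mod 7 = 1
h=1 → Sunday


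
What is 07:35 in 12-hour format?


7:35 AM

Hour: 7
7 < 12 → AM


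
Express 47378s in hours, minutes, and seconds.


Hours: 47378 ÷ 3600 = 13 remainder 578
Minutes: 578 ÷ 60 = 9 remainder 38
Seconds: 38

13h 9m 38s


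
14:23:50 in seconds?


Hours: 14 × 3600 = 50400
Minutes: 23 × 60 = 1380
Seconds: 50
Total = 50400 + 1380 + 50 = 51830

51830 seconds


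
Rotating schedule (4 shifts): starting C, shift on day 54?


Shifts: A, B, C, D
Start: C (index 2)
Day 54: (2 + 54 - 1) mod 4
= 55 mod 4
= 3
Index 3 → shift D

Shift D


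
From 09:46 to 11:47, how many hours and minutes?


End time in minutes: 11×60 + 47 = 707
Start time in minutes: 9×60 + 46 = 586
Difference = 707 - 586 = 121 minutes
= 2 hours 1 minutes

2h 1m


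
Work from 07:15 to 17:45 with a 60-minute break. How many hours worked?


Total time = (17×60+45) - (7×60+15)
= 1065 - 435 = 630 min
Minus break: 630 - 60 = 570 min
= 9h 30m

9h 30m (570 minutes)


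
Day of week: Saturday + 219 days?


Start: Saturday (index 5)
(5 + 219) mod 7
= 224 mod 7
= 0
Index 0 → Monday

Monday


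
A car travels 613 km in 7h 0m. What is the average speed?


Distance: 613 km
Time: 7 hours
Speed = 613 / 7 ≈ 87.6 km/h

87.6 km/h


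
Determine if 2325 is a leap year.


Rules: divisible by 4 AND (not by 100 OR by 400)
2325 ÷ 4 = 581 remainder 1 → not divisible by 4
Not divisible by 4 → not a leap year

No


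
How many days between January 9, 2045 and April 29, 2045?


110 days

From January 9, 2045 to April 29, 2045
Rest of January 2045: 31 - 9 = 22
Full months: February 2045 28, March 31
Days into April 2045: 29
Total = 22 + 28 + 31 + 29 = 110 days


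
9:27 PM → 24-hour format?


21:27

Input: 9:27 PM
PM: 9 + 12 = 21


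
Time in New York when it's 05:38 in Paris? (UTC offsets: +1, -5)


23:38 (previous day)

Time difference = UTC-5 - UTC+1 = -6 hours
New hour = (5 -6) mod 24
= -1 mod 24 = 23
Minutes unchanged → 23:38; -1 < 0 → previous day


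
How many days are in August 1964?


Month: August (month 8)
August has 31 days

31 days


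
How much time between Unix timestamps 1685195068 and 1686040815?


845747 seconds (234.9 hours / 9.79 days)

Difference = 1686040815 - 1685195068 = 845747 seconds
In hours: 845747 / 3600 ≈ 234.9
In days: 845747 / 86400 ≈ 9.79


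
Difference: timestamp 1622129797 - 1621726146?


Difference = 1622129797 - 1621726146 = 403651 seconds
In hours: 403651 / 3600 ≈ 112.1
In days: 403651 / 86400 ≈ 4.67

403651 seconds (112.1 hours / 4.67 days)


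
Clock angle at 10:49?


Hour hand = 10×30 + 49×0.5 = 324.5°
Minute hand = 49×6 = 294°
Difference = |324.5 - 294| = 30.5°

30.5°


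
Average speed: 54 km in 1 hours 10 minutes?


Distance: 54 km
Time: 1h 10m = 70 min = 70/60 = 7/6 hours
Speed = 54 ÷ (7/6) = 54 × 6 / 7 = 324/7 ≈ 46.3 km/h

46.3 km/h


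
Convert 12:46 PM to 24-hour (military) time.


Input: 12:46 PM
12 PM → 12 (noon)

12:46


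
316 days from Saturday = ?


Sunday

Start: Saturday (index 5)
(5 + 316) mod 7
= 321 mod 7
= 6
Index 6 → Sunday


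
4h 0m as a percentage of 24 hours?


0.1667 (16.67%)

Total minutes: 4×60 + 0 = 240
Day = 24×60 = 1440 minutes
Fraction = 240/1440 ≈ 0.1667
As a percentage: 240/1440 × 100 ≈ 16.67%


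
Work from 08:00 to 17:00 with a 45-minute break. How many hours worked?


8h 15m (495 minutes)

Total time = (17×60+0) - (8×60+0)
= 1020 - 480 = 540 min
Minus break: 540 - 45 = 495 min
= 8h 15m


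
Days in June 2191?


Month: June (month 6)
June has 30 days

30 days


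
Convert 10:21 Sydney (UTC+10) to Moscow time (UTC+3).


Time difference = UTC+3 - UTC+10 = -7 hours
New hour = (10 -7) mod 24
= 3 mod 24 = 3
Minutes unchanged → 03:21

03:21


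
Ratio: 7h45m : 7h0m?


31:28 (1.11)

Duration 1: 465 minutes
Duration 2: 420 minutes
Ratio = 465:420
GCD = 15
Simplified = 31:28
As a decimal: 31/28 ≈ 1.11


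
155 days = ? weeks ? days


22 weeks 1 days

Weeks: 155 ÷ 7 = 22 remainder 1


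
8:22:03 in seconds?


30123 seconds

Hours: 8 × 3600 = 28800
Minutes: 22 × 60 = 1320
Seconds: 3
Total = 28800 + 1320 + 3 = 30123


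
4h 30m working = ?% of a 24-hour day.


18.8%

Time: 270 minutes
Day: 1440 minutes
Percentage = (270/1440) × 100 ≈ 18.8%


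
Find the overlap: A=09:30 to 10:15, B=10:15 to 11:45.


Meeting A: 570-615 (in minutes from midnight)
Meeting B: 615-705
Overlap start = max(570, 615) = 615
Overlap end = min(615, 705) = 615
Overlap = max(0, 615 - 615) = 0 min

0 minutes


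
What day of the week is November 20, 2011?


Zeller's congruence:
q=20, m=11, k=11, j=20
h = (20 + ⌊13×12/5⌋ + 11 + ⌊11/4⌋ + ⌊20/4⌋ - 2×20) mod 7
= (20 + 31 + 11 + 2 + 5 - 40) mod 7
= 29 mod 7 = 1
h=1 → Sunday

Sunday


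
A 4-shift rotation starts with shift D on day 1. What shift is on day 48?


Shift C

Shifts: A, B, C, D
Start: D (index 3)
Day 48: (3 + 48 - 1) mod 4
= 50 mod 4
= 2
Index 2 → shift C


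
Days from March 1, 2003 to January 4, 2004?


From March 1, 2003 to January 4, 2004
Rest of March 2003: 31 - 1 = 30
Full months: April 30, May 31, June 30, July 31, August 31, September 30, October 31, November 30, December 31
Days into January 2004: 4
Total = 30 + 30 + 31 + 30 + 31 + 31 + 30 + 31 + 30 + 31 + 4 = 309 days

309 days
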